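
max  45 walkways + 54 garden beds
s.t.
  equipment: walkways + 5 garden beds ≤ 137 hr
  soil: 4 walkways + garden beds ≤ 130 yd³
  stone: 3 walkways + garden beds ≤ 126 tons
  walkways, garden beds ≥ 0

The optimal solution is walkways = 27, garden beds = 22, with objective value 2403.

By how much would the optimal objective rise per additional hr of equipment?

Binding: equipment and soil. Non-binding: stone (23 unused).
By complementary slackness, y = 0 for the non-binding constraint.
The binding rows give the dual system: 1·y_equipment + 4·y_soil = 45 and 5·y_equipment + 1·y_soil = 54.
Solving: y_equipment = 9, y_soil = 9.
Shadow price of equipment = 9.

9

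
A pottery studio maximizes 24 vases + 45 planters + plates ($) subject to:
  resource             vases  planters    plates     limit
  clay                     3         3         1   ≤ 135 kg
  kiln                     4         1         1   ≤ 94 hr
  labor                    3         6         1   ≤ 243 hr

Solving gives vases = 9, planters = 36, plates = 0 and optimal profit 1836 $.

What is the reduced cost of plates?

Binding: clay and labor. Non-binding: kiln (22 unused).
Slack constraints have shadow price 0 (complementary slackness).
From A_Bᵀ y = c: 3·y_clay + 3·y_labor = 24; 3·y_clay + 6·y_labor = 45.
This yields shadow prices y_clay = 1, y_labor = 7.
Reduced cost of plates: c₃ − yᵀa₃ = 1 − (1·1 + 7·1) = 1 − 8 = -7.

-7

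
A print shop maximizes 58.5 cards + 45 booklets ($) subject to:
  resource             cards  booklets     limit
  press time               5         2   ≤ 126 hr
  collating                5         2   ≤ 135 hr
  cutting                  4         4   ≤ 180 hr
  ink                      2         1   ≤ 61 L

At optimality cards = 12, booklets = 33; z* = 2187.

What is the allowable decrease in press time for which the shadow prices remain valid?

Binding constraints: press time, cutting. The basis is B = [[5,2],[4,4]] with det 12.
Per unit decrease in press time, x* moves by d = (-0.3333, 0.3333).
The basis stays optimal until cards reaches 0; allowable decrease = 36 hr.

36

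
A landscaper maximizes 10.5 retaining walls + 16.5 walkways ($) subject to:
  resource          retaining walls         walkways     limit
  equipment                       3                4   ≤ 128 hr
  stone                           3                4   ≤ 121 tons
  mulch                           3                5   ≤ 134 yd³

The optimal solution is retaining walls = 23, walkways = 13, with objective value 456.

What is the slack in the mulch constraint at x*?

0

mulch used = 3·23 + 5·13 = 134; slack = 134 − 134 = 0.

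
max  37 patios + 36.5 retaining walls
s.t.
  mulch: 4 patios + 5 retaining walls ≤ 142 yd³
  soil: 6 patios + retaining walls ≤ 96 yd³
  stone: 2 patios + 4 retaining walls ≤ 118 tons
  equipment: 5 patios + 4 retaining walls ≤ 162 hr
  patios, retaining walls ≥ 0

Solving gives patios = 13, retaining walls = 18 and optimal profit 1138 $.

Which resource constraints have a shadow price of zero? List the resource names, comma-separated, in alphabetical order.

mulch: 142/142 (binding)
soil: 96/96 (binding)
stone: 98/118 (slack 20)
equipment: 137/162 (slack 25)
By complementary slackness, a constraint with positive slack has shadow price 0 → equipment, stone.

equipment, stone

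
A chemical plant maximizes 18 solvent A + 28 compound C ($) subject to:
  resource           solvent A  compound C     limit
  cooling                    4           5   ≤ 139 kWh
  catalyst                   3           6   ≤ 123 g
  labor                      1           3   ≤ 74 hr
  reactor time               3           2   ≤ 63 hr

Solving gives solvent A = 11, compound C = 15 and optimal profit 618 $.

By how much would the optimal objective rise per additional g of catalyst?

4

At the optimum: cooling uses 119 of 139 (slack = 20); catalyst uses 123 of 123 (binding); labor uses 56 of 74 (slack = 18); reactor time uses 63 of 63 (binding).
Since cooling, labor are not tight, their duals are 0.
From A_Bᵀ y = c: 3·y_catalyst + 3·y_reactor time = 18; 6·y_catalyst + 2·y_reactor time = 28.
Solving: y_catalyst = 4, y_reactor time = 2.
Shadow price of catalyst = 4.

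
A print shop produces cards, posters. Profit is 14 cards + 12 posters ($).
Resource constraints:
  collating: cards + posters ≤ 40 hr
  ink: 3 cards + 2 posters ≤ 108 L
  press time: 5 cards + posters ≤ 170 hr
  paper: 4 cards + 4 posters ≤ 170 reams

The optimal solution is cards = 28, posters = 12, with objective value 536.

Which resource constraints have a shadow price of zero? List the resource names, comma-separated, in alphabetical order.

paper, press time

collating: 40/40 (binding)
ink: 108/108 (binding)
press time: 152/170 (slack 18)
paper: 160/170 (slack 10)
By complementary slackness, a constraint with positive slack has shadow price 0 → paper, press time.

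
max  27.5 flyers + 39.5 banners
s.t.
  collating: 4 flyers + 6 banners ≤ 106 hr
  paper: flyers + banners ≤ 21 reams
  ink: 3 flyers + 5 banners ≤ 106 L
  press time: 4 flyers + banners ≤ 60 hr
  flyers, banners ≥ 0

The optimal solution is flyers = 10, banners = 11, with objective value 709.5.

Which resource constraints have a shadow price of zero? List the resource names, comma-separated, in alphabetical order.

ink, press time

collating: 106/106 (binding)
paper: 21/21 (binding)
ink: 85/106 (slack 21)
press time: 51/60 (slack 9)
By complementary slackness, a constraint with positive slack has shadow price 0 → ink, press time.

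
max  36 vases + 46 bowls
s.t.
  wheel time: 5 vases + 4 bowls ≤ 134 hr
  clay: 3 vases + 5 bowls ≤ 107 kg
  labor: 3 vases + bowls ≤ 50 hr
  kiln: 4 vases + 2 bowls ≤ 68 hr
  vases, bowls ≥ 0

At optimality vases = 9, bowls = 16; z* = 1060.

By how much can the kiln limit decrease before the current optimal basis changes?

Binding constraints: clay, kiln. The basis is B = [[3,5],[4,2]] with det -14.
Per unit decrease in kiln, x* moves by d = (-0.3571, 0.2143).
The basis stays optimal until vases reaches 0; allowable decrease = 25.2 hr.

25.2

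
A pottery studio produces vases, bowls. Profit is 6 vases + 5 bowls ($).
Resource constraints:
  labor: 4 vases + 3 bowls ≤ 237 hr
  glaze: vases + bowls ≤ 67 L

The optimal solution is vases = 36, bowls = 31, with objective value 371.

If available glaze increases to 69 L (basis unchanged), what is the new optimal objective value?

At the optimum: labor uses 237 of 237 (binding); glaze uses 67 of 67 (binding).
From A_Bᵀ y = c: 4·y_labor + 1·y_glaze = 6; 3·y_labor + 1·y_glaze = 5.
This yields shadow prices y_labor = 1, y_glaze = 2.
Δz = y_glaze·Δb = 2 × (2) = 4, so new z* = 371 + 4 = 375.

375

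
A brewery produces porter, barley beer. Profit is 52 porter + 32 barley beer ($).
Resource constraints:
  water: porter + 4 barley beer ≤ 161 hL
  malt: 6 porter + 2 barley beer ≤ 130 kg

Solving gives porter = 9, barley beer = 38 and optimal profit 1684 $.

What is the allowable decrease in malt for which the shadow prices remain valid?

49.5

Binding constraints: water, malt. The basis is B = [[1,4],[6,2]] with det -22.
Per unit decrease in malt, x* moves by d = (-0.1818, 0.0455).
The basis stays optimal until porter reaches 0; allowable decrease = 49.5 kg.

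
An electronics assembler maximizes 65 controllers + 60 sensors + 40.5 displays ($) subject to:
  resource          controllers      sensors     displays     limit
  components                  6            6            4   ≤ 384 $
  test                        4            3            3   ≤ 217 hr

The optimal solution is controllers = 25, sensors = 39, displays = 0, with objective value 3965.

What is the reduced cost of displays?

-4.5

Check each constraint at x*: components 384/384 (tight); test 217/217 (tight).
The binding rows give the dual system: 6·y_components + 4·y_test = 65 and 6·y_components + 3·y_test = 60.
Solving: y_components = 7.5, y_test = 5.
Reduced cost of displays: c₃ − yᵀa₃ = 40.5 − (7.5·4 + 5·3) = 40.5 − 45 = -4.5.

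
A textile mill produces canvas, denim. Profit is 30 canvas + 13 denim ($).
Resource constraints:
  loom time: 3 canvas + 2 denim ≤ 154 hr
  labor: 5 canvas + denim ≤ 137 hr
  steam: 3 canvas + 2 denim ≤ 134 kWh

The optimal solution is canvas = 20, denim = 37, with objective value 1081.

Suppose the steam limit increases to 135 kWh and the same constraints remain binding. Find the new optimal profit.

1086

Binding: labor and steam. Non-binding: loom time (20 unused).
Slack constraints have shadow price 0 (complementary slackness).
The binding rows give the dual system: 5·y_labor + 3·y_steam = 30 and 1·y_labor + 2·y_steam = 13.
This yields shadow prices y_labor = 3, y_steam = 5.
Δz = y_steam·Δb = 5 × (1) = 5, so new z* = 1081 + 5 = 1086.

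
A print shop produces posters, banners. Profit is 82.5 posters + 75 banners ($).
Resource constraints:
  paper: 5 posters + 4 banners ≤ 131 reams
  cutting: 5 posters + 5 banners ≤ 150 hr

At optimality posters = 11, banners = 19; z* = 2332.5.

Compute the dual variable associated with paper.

Check each constraint at x*: paper 131/131 (tight); cutting 150/150 (tight).
From A_Bᵀ y = c: 5·y_paper + 5·y_cutting = 82.5; 4·y_paper + 5·y_cutting = 75.
Solving: y_paper = 7.5, y_cutting = 9.
Shadow price of paper = 7.5.

7.5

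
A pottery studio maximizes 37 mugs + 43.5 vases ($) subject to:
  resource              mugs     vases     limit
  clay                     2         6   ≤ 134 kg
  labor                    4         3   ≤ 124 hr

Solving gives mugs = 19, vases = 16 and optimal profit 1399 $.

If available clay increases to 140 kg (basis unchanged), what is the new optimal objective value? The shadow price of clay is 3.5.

1420

Δb = 6, so new z* = 1399 + (3.5)·(6) = 1399 + 21 = 1420.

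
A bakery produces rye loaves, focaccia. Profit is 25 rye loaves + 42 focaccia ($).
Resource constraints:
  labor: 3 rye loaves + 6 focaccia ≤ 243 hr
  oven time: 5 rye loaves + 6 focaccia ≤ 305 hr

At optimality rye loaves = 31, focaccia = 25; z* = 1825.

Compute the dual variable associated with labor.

Both labor and oven time are binding at x*.
From A_Bᵀ y = c: 3·y_labor + 5·y_oven time = 25; 6·y_labor + 6·y_oven time = 42.
→ y_labor = 5 and y_oven time = 2.
Shadow price of labor = 5.

5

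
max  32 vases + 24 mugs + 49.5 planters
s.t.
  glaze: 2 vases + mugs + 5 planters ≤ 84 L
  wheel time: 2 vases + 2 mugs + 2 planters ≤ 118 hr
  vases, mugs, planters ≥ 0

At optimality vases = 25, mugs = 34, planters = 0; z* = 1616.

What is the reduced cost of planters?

At the optimum: glaze uses 84 of 84 (binding); wheel time uses 118 of 118 (binding).
From A_Bᵀ y = c: 2·y_glaze + 2·y_wheel time = 32; 1·y_glaze + 2·y_wheel time = 24.
→ y_glaze = 8 and y_wheel time = 8.
Reduced cost of planters: c₃ − yᵀa₃ = 49.5 − (8·5 + 8·2) = 49.5 − 56 = -6.5.

-6.5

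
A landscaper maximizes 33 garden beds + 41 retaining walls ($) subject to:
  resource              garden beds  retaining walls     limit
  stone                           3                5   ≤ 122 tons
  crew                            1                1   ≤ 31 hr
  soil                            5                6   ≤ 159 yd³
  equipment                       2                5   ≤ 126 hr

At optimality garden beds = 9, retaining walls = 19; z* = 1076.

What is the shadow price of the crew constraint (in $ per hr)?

Check each constraint at x*: stone 122/122 (tight); crew 28/31 (slack 3); soil 159/159 (tight); equipment 113/126 (slack 13).
By complementary slackness, y = 0 for the non-binding constraints.
Dual feasibility on the basic columns requires 3·y_stone + 5·y_soil = 33, 5·y_stone + 6·y_soil = 41.
This yields shadow prices y_stone = 1, y_soil = 6.
Shadow price of crew = 0.

0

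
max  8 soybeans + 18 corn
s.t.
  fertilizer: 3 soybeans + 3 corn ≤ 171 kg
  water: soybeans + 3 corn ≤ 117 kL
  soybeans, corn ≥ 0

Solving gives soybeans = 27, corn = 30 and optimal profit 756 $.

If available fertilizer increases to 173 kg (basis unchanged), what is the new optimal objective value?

Check each constraint at x*: fertilizer 171/171 (tight); water 117/117 (tight).
Dual feasibility on the basic columns requires 3·y_fertilizer + 1·y_water = 8, 3·y_fertilizer + 3·y_water = 18.
This yields shadow prices y_fertilizer = 1, y_water = 5.
Δz = y_fertilizer·Δb = 1 × (2) = 2, so new z* = 756 + 2 = 758.

758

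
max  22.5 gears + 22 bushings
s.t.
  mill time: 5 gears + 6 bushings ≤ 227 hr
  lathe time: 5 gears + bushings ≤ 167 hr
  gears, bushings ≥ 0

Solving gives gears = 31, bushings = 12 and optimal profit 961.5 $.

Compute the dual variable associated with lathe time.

Check each constraint at x*: mill time 227/227 (tight); lathe time 167/167 (tight).
Dual feasibility on the basic columns requires 5·y_mill time + 5·y_lathe time = 22.5, 6·y_mill time + 1·y_lathe time = 22.
Solving: y_mill time = 3.5, y_lathe time = 1.
Shadow price of lathe time = 1.

1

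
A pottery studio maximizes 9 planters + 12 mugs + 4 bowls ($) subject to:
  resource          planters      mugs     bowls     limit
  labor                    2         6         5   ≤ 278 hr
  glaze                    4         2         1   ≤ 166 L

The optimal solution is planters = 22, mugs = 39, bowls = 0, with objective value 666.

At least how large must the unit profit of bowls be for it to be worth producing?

At the optimum: labor uses 278 of 278 (binding); glaze uses 166 of 166 (binding).
From A_Bᵀ y = c: 2·y_labor + 4·y_glaze = 9; 6·y_labor + 2·y_glaze = 12.
→ y_labor = 1.5 and y_glaze = 1.5.
bowls enters the basis when its profit ≥ yᵀa₃ = 1.5·5 + 1.5·1 = 9.

9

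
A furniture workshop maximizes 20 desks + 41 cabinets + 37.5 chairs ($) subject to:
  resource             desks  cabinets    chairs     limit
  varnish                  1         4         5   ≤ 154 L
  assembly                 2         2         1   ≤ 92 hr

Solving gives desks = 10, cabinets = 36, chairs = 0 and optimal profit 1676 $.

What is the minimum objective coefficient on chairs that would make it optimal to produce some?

41.5

At the optimum: varnish uses 154 of 154 (binding); assembly uses 92 of 92 (binding).
The binding rows give the dual system: 1·y_varnish + 2·y_assembly = 20 and 4·y_varnish + 2·y_assembly = 41.
→ y_varnish = 7 and y_assembly = 6.5.
chairs enters the basis when its profit ≥ yᵀa₃ = 7·5 + 6.5·1 = 41.5.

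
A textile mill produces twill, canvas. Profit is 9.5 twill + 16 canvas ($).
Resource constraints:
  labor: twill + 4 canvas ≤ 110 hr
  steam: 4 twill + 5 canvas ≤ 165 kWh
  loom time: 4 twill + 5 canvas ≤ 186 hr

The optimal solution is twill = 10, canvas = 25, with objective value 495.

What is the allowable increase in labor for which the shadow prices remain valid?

Binding constraints: labor, steam. The basis is B = [[1,4],[4,5]] with det -11.
Per unit increase in labor, x* moves by d = (-0.4545, 0.3636).
The basis stays optimal until twill reaches 0; allowable increase = 22 hr.

22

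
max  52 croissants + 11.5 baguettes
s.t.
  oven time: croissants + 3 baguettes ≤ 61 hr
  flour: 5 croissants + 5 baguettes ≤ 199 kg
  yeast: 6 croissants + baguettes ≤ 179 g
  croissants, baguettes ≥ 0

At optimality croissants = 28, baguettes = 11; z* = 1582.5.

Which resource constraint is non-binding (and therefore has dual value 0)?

flour

oven time: 61/61 (binding)
flour: 195/199 (slack 4)
yeast: 179/179 (binding)
By complementary slackness, a constraint with positive slack has shadow price 0 → flour.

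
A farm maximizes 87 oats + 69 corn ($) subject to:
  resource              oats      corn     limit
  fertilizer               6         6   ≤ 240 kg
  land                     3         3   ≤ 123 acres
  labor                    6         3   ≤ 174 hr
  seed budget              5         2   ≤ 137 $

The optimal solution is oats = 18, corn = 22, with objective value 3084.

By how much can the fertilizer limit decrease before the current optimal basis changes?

Binding constraints: fertilizer, labor. The basis is B = [[6,6],[6,3]] with det -18.
Per unit decrease in fertilizer, x* moves by d = (0.1667, -0.3333).
The basis stays optimal until seed budget becomes binding; allowable decrease = 18 kg.

18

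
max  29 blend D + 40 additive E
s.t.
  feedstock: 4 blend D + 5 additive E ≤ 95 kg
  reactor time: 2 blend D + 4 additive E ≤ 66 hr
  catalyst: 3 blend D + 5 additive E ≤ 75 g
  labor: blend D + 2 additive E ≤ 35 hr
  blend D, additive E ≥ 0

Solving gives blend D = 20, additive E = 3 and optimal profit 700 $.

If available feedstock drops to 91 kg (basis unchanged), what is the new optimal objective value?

At the optimum: feedstock uses 95 of 95 (binding); reactor time uses 52 of 66 (slack = 14); catalyst uses 75 of 75 (binding); labor uses 26 of 35 (slack = 9).
By complementary slackness, y = 0 for the non-binding constraints.
The binding rows give the dual system: 4·y_feedstock + 3·y_catalyst = 29 and 5·y_feedstock + 5·y_catalyst = 40.
This yields shadow prices y_feedstock = 5, y_catalyst = 3.
Δz = y_feedstock·Δb = 5 × (-4) = -20, so new z* = 700 − 20 = 680.

680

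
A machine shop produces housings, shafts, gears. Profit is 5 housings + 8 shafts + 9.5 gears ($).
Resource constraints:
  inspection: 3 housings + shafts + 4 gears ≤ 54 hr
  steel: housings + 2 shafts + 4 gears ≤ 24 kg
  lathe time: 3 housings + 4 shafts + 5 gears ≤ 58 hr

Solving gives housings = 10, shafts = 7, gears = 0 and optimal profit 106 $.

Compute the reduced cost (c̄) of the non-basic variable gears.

Check each constraint at x*: inspection 37/54 (slack 17); steel 24/24 (tight); lathe time 58/58 (tight).
By complementary slackness, y = 0 for the non-binding constraint.
From A_Bᵀ y = c: 1·y_steel + 3·y_lathe time = 5; 2·y_steel + 4·y_lathe time = 8.
→ y_steel = 2 and y_lathe time = 1.
Reduced cost of gears: c₃ − yᵀa₃ = 9.5 − (2·4 + 1·5) = 9.5 − 13 = -3.5.

-3.5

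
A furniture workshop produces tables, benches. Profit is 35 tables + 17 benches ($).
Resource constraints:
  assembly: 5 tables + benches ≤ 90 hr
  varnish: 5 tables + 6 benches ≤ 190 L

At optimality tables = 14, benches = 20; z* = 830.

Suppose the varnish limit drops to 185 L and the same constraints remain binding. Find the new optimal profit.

820

Both assembly and varnish are binding at x*.
Dual feasibility on the basic columns requires 5·y_assembly + 5·y_varnish = 35, 1·y_assembly + 6·y_varnish = 17.
Solving: y_assembly = 5, y_varnish = 2.
Δz = y_varnish·Δb = 2 × (-5) = -10, so new z* = 830 − 10 = 820.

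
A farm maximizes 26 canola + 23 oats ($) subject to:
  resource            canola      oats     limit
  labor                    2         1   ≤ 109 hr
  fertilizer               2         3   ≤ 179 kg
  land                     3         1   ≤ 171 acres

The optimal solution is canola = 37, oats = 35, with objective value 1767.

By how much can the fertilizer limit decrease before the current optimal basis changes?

70

Binding constraints: labor, fertilizer. The basis is B = [[2,1],[2,3]] with det 4.
Per unit decrease in fertilizer, x* moves by d = (0.25, -0.5).
The basis stays optimal until oats reaches 0; allowable decrease = 70 kg.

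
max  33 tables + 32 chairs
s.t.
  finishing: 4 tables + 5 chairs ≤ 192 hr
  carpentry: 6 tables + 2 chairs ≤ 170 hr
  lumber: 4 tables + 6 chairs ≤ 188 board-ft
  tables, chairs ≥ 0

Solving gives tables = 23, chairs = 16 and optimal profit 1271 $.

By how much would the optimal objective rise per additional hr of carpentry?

Binding: carpentry and lumber. Non-binding: finishing (20 unused).
Since finishing is not tight, its dual is 0.
From A_Bᵀ y = c: 6·y_carpentry + 4·y_lumber = 33; 2·y_carpentry + 6·y_lumber = 32.
Solving: y_carpentry = 2.5, y_lumber = 4.5.
Shadow price of carpentry = 2.5.

2.5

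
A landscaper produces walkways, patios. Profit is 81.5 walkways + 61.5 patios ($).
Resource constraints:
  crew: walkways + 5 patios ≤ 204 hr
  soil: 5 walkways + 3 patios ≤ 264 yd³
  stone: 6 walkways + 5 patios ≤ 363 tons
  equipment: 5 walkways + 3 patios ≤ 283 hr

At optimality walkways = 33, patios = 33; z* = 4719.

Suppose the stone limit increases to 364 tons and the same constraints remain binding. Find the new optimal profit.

At the optimum: crew uses 198 of 204 (slack = 6); soil uses 264 of 264 (binding); stone uses 363 of 363 (binding); equipment uses 264 of 283 (slack = 19).
Slack constraints have shadow price 0 (complementary slackness).
From A_Bᵀ y = c: 5·y_soil + 6·y_stone = 81.5; 3·y_soil + 5·y_stone = 61.5.
Solving: y_soil = 5.5, y_stone = 9.
Δz = y_stone·Δb = 9 × (1) = 9, so new z* = 4719 + 9 = 4728.

4728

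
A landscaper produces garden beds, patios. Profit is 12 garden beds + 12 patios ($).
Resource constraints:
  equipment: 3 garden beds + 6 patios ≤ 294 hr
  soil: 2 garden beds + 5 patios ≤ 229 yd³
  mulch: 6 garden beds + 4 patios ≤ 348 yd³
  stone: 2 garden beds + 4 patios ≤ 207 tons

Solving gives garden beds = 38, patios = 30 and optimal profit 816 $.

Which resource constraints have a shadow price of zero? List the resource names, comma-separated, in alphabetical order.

soil, stone

equipment: 294/294 (binding)
soil: 226/229 (slack 3)
mulch: 348/348 (binding)
stone: 196/207 (slack 11)
By complementary slackness, a constraint with positive slack has shadow price 0 → soil, stone.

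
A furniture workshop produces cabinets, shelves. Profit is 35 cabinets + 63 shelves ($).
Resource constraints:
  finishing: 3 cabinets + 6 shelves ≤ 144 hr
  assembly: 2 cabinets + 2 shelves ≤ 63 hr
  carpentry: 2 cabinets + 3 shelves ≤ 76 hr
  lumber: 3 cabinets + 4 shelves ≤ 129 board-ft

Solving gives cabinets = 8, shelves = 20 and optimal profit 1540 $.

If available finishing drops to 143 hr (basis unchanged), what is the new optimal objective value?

Check each constraint at x*: finishing 144/144 (tight); assembly 56/63 (slack 7); carpentry 76/76 (tight); lumber 104/129 (slack 25).
By complementary slackness, y = 0 for the non-binding constraints.
Dual feasibility on the basic columns requires 3·y_finishing + 2·y_carpentry = 35, 6·y_finishing + 3·y_carpentry = 63.
Solving: y_finishing = 7, y_carpentry = 7.
Δz = y_finishing·Δb = 7 × (-1) = -7, so new z* = 1540 − 7 = 1533.

1533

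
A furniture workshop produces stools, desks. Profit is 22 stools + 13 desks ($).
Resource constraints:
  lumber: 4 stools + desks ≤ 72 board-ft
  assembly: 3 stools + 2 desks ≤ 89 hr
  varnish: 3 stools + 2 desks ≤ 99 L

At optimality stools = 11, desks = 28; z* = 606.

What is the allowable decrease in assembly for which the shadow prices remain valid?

Binding constraints: lumber, assembly. The basis is B = [[4,1],[3,2]] with det 5.
Per unit decrease in assembly, x* moves by d = (0.2, -0.8).
The basis stays optimal until desks reaches 0; allowable decrease = 35 hr.

35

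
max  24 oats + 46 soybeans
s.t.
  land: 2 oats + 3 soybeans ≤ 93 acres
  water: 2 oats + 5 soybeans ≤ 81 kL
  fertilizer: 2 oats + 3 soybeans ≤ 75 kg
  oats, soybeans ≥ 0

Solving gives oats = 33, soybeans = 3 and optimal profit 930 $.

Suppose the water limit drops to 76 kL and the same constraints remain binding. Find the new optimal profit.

At the optimum: land uses 75 of 93 (slack = 18); water uses 81 of 81 (binding); fertilizer uses 75 of 75 (binding).
Since land is not tight, its dual is 0.
The binding rows give the dual system: 2·y_water + 2·y_fertilizer = 24 and 5·y_water + 3·y_fertilizer = 46.
Solving: y_water = 5, y_fertilizer = 7.
Δz = y_water·Δb = 5 × (-5) = -25, so new z* = 930 − 25 = 905.

905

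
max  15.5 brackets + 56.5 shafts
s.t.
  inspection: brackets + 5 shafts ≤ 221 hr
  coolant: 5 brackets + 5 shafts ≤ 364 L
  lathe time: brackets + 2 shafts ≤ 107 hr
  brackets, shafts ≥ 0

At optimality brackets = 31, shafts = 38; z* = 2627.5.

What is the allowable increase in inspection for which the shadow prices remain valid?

46.5

Binding constraints: inspection, lathe time. The basis is B = [[1,5],[1,2]] with det -3.
Per unit increase in inspection, x* moves by d = (-0.6667, 0.3333).
The basis stays optimal until brackets reaches 0; allowable increase = 46.5 hr.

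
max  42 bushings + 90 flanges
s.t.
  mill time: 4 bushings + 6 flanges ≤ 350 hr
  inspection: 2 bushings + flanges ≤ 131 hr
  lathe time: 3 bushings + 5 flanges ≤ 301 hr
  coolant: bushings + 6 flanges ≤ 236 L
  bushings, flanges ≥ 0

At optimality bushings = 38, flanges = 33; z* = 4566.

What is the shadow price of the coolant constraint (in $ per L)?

6

Check each constraint at x*: mill time 350/350 (tight); inspection 109/131 (slack 22); lathe time 279/301 (slack 22); coolant 236/236 (tight).
Slack constraints have shadow price 0 (complementary slackness).
From A_Bᵀ y = c: 4·y_mill time + 1·y_coolant = 42; 6·y_mill time + 6·y_coolant = 90.
This yields shadow prices y_mill time = 9, y_coolant = 6.
Shadow price of coolant = 6.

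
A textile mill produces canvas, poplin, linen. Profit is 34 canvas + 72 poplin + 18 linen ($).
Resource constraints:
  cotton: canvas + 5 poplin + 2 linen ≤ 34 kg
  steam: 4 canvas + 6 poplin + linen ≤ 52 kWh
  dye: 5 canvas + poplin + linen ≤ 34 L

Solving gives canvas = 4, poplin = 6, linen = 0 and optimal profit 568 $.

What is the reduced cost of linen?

Binding: cotton and steam. Non-binding: dye (8 unused).
By complementary slackness, y = 0 for the non-binding constraint.
Dual feasibility on the basic columns requires 1·y_cotton + 4·y_steam = 34, 5·y_cotton + 6·y_steam = 72.
→ y_cotton = 6 and y_steam = 7.
Reduced cost of linen: c₃ − yᵀa₃ = 18 − (6·2 + 7·1) = 18 − 19 = -1.

-1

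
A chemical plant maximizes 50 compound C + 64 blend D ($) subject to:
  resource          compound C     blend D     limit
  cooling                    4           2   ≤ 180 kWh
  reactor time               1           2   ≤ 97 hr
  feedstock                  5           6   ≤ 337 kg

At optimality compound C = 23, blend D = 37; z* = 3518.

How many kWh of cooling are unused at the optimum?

14

cooling used = 4·23 + 2·37 = 166; slack = 180 − 166 = 14.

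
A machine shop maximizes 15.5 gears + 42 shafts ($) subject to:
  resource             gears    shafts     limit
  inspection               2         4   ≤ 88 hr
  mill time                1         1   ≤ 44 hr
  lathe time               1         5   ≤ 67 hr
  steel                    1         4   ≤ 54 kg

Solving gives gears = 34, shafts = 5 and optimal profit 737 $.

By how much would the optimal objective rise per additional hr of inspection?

5

Binding: inspection and steel. Non-binding: mill time (5 unused), lathe time (8 unused).
Slack constraints have shadow price 0 (complementary slackness).
The binding rows give the dual system: 2·y_inspection + 1·y_steel = 15.5 and 4·y_inspection + 4·y_steel = 42.
→ y_inspection = 5 and y_steel = 5.5.
Shadow price of inspection = 5.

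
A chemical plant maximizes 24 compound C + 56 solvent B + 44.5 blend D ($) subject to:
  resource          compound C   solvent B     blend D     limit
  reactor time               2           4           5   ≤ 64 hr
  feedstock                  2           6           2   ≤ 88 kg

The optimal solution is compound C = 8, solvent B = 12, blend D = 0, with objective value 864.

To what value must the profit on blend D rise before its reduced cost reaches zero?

48

Both reactor time and feedstock are binding at x*.
The binding rows give the dual system: 2·y_reactor time + 2·y_feedstock = 24 and 4·y_reactor time + 6·y_feedstock = 56.
This yields shadow prices y_reactor time = 8, y_feedstock = 4.
blend D enters the basis when its profit ≥ yᵀa₃ = 8·5 + 4·2 = 48.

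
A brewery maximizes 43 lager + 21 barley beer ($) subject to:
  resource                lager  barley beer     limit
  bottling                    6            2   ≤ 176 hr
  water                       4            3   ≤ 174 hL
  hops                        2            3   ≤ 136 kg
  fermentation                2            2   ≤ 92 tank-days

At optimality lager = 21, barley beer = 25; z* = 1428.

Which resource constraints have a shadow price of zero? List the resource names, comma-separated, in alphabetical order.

bottling: 176/176 (binding)
water: 159/174 (slack 15)
hops: 117/136 (slack 19)
fermentation: 92/92 (binding)
By complementary slackness, a constraint with positive slack has shadow price 0 → hops, water.

hops, water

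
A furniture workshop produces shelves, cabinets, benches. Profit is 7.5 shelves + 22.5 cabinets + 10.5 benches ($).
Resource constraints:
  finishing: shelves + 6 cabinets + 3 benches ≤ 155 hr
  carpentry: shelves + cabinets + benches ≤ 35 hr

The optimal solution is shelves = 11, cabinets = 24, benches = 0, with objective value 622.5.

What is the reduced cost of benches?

At the optimum: finishing uses 155 of 155 (binding); carpentry uses 35 of 35 (binding).
Dual feasibility on the basic columns requires 1·y_finishing + 1·y_carpentry = 7.5, 6·y_finishing + 1·y_carpentry = 22.5.
This yields shadow prices y_finishing = 3, y_carpentry = 4.5.
Reduced cost of benches: c₃ − yᵀa₃ = 10.5 − (3·3 + 4.5·1) = 10.5 − 13.5 = -3.

-3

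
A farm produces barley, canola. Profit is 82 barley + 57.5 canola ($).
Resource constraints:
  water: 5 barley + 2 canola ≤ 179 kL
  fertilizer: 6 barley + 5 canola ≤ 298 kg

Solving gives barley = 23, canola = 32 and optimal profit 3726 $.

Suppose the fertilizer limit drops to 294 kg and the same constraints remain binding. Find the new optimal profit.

3688

At the optimum: water uses 179 of 179 (binding); fertilizer uses 298 of 298 (binding).
From A_Bᵀ y = c: 5·y_water + 6·y_fertilizer = 82; 2·y_water + 5·y_fertilizer = 57.5.
→ y_water = 5 and y_fertilizer = 9.5.
Δz = y_fertilizer·Δb = 9.5 × (-4) = -38, so new z* = 3726 − 38 = 3688.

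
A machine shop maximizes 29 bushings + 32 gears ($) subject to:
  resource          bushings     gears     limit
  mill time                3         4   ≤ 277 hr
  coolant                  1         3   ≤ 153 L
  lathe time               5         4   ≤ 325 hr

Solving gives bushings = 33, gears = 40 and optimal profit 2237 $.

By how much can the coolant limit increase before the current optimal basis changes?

Binding constraints: coolant, lathe time. The basis is B = [[1,3],[5,4]] with det -11.
Per unit increase in coolant, x* moves by d = (-0.3636, 0.4545).
The basis stays optimal until mill time becomes binding; allowable increase = 24.75 L.

24.75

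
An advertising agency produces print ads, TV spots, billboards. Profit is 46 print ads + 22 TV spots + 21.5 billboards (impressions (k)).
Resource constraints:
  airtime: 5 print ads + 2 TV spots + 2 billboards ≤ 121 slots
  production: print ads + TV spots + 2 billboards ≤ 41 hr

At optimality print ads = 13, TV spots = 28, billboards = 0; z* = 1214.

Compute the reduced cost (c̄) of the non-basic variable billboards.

Both airtime and production are binding at x*.
The binding rows give the dual system: 5·y_airtime + 1·y_production = 46 and 2·y_airtime + 1·y_production = 22.
Solving: y_airtime = 8, y_production = 6.
Reduced cost of billboards: c₃ − yᵀa₃ = 21.5 − (8·2 + 6·2) = 21.5 − 28 = -6.5.

-6.5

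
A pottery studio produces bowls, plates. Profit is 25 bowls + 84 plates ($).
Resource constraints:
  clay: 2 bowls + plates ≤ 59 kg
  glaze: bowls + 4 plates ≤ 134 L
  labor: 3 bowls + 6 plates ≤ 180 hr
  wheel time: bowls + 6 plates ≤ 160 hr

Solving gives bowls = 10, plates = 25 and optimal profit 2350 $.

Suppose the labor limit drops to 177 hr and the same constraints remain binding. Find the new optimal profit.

Check each constraint at x*: clay 45/59 (slack 14); glaze 110/134 (slack 24); labor 180/180 (tight); wheel time 160/160 (tight).
Since clay, glaze are not tight, their duals are 0.
Dual feasibility on the basic columns requires 3·y_labor + 1·y_wheel time = 25, 6·y_labor + 6·y_wheel time = 84.
→ y_labor = 5.5 and y_wheel time = 8.5.
Δz = y_labor·Δb = 5.5 × (-3) = -16.5, so new z* = 2350 − 16.5 = 2333.5.

2333.5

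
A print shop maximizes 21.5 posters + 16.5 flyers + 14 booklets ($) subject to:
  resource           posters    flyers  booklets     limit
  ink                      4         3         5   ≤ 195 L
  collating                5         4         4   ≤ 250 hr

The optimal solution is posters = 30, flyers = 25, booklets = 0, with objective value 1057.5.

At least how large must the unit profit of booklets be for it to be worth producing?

23.5

At the optimum: ink uses 195 of 195 (binding); collating uses 250 of 250 (binding).
The binding rows give the dual system: 4·y_ink + 5·y_collating = 21.5 and 3·y_ink + 4·y_collating = 16.5.
This yields shadow prices y_ink = 3.5, y_collating = 1.5.
booklets enters the basis when its profit ≥ yᵀa₃ = 3.5·5 + 1.5·4 = 23.5.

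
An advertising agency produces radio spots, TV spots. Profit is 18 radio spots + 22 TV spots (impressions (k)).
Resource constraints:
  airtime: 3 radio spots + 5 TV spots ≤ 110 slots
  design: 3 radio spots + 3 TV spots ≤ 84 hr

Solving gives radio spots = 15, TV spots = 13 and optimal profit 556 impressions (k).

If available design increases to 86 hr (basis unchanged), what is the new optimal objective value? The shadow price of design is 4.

564

Δb = 2, so new z* = 556 + (4)·(2) = 556 + 8 = 564.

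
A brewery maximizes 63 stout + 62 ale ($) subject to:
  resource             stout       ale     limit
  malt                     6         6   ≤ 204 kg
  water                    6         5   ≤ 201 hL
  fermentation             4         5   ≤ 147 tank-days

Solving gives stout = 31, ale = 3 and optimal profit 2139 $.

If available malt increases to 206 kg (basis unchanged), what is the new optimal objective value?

Check each constraint at x*: malt 204/204 (tight); water 201/201 (tight); fermentation 139/147 (slack 8).
Slack constraints have shadow price 0 (complementary slackness).
The binding rows give the dual system: 6·y_malt + 6·y_water = 63 and 6·y_malt + 5·y_water = 62.
→ y_malt = 9.5 and y_water = 1.
Δz = y_malt·Δb = 9.5 × (2) = 19, so new z* = 2139 + 19 = 2158.

2158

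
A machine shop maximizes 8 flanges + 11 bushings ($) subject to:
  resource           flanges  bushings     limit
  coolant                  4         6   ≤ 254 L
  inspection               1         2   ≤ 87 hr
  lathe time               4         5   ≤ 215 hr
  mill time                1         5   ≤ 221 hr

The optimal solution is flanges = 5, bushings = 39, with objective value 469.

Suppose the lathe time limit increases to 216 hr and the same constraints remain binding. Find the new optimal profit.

At the optimum: coolant uses 254 of 254 (binding); inspection uses 83 of 87 (slack = 4); lathe time uses 215 of 215 (binding); mill time uses 200 of 221 (slack = 21).
Slack constraints have shadow price 0 (complementary slackness).
Dual feasibility on the basic columns requires 4·y_coolant + 4·y_lathe time = 8, 6·y_coolant + 5·y_lathe time = 11.
This yields shadow prices y_coolant = 1, y_lathe time = 1.
Δz = y_lathe time·Δb = 1 × (1) = 1, so new z* = 469 + 1 = 470.

470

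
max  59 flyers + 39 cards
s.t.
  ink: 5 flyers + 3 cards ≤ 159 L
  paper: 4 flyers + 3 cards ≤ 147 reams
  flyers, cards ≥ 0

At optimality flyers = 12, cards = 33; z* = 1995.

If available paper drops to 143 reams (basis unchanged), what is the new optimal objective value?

1971

Check each constraint at x*: ink 159/159 (tight); paper 147/147 (tight).
The binding rows give the dual system: 5·y_ink + 4·y_paper = 59 and 3·y_ink + 3·y_paper = 39.
This yields shadow prices y_ink = 7, y_paper = 6.
Δz = y_paper·Δb = 6 × (-4) = -24, so new z* = 1995 − 24 = 1971.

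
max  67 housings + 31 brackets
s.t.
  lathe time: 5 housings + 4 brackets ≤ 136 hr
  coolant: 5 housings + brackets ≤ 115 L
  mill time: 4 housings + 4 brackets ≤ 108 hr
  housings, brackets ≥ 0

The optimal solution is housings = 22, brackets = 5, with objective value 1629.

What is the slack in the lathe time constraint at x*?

lathe time used = 5·22 + 4·5 = 130; slack = 136 − 130 = 6.

6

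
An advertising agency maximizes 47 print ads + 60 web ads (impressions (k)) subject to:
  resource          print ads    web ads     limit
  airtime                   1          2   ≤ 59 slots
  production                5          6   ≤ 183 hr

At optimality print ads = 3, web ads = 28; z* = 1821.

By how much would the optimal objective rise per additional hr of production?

Both airtime and production are binding at x*.
From A_Bᵀ y = c: 1·y_airtime + 5·y_production = 47; 2·y_airtime + 6·y_production = 60.
This yields shadow prices y_airtime = 4.5, y_production = 8.5.
Shadow price of production = 8.5.

8.5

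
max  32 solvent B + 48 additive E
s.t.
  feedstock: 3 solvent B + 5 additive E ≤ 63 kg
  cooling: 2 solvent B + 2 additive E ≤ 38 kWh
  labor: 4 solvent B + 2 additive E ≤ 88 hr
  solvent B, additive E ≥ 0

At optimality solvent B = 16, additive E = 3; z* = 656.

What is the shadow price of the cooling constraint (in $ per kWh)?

Check each constraint at x*: feedstock 63/63 (tight); cooling 38/38 (tight); labor 70/88 (slack 18).
By complementary slackness, y = 0 for the non-binding constraint.
From A_Bᵀ y = c: 3·y_feedstock + 2·y_cooling = 32; 5·y_feedstock + 2·y_cooling = 48.
Solving: y_feedstock = 8, y_cooling = 4.
Shadow price of cooling = 4.

4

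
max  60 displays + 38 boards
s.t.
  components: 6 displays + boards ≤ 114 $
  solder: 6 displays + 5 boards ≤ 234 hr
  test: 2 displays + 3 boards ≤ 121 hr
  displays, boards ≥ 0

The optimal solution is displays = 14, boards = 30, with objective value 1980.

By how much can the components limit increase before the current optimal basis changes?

Binding constraints: components, solder. The basis is B = [[6,1],[6,5]] with det 24.
Per unit increase in components, x* moves by d = (0.2083, -0.25).
The basis stays optimal until boards reaches 0; allowable increase = 120 $.

120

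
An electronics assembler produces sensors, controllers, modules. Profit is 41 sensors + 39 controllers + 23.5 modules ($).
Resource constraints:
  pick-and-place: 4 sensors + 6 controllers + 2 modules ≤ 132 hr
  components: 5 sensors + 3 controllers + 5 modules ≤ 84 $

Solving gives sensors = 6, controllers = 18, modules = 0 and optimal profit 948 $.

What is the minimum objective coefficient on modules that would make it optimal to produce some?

33

At the optimum: pick-and-place uses 132 of 132 (binding); components uses 84 of 84 (binding).
The binding rows give the dual system: 4·y_pick-and-place + 5·y_components = 41 and 6·y_pick-and-place + 3·y_components = 39.
Solving: y_pick-and-place = 4, y_components = 5.
modules enters the basis when its profit ≥ yᵀa₃ = 4·2 + 5·5 = 33.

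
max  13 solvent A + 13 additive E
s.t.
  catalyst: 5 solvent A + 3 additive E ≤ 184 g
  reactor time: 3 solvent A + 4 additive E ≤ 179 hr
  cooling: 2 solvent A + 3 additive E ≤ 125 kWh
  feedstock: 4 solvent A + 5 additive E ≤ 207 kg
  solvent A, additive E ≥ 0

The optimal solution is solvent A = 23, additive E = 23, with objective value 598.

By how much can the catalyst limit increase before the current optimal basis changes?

74.75

Binding constraints: catalyst, feedstock. The basis is B = [[5,3],[4,5]] with det 13.
Per unit increase in catalyst, x* moves by d = (0.3846, -0.3077).
The basis stays optimal until additive E reaches 0; allowable increase = 74.75 g.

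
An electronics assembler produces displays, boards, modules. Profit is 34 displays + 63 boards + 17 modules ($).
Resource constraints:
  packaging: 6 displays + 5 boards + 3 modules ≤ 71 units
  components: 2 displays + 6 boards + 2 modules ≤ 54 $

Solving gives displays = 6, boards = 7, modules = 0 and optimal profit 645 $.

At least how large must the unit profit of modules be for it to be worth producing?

25

Check each constraint at x*: packaging 71/71 (tight); components 54/54 (tight).
From A_Bᵀ y = c: 6·y_packaging + 2·y_components = 34; 5·y_packaging + 6·y_components = 63.
Solving: y_packaging = 3, y_components = 8.
modules enters the basis when its profit ≥ yᵀa₃ = 3·3 + 8·2 = 25.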